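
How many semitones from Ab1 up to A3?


Absolute semitone position = octave×12 + chromatic position
Ab1: 1×12 + 8 = 20
A3: 3×12 + 9 = 45
Difference = 45 - 20 = 25
= 25 semitones


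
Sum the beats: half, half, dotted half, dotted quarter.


Let's work it out.
Beat values:
  half = 2 beats
  half = 2 beats
  dotted half = 3 beats
  dotted quarter = 1.5 beats
Sum = 2 + 2 + 3 + 1.5
= 8.5 beats


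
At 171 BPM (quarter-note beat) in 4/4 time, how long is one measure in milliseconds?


Solution.
Quarter-note beat duration = 60000 / 171 ms
Beats per measure (4/4) = 4
One measure = 4 × 60000 / 171 = 240000 / 171 ms
= 1403.5 ms


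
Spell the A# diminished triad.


Diminished triad = root + minor 3rd (3 semitones) + diminished 5th (6 semitones)
A triad on A# stacks thirds, so the chord tones use letter names A-C-E
Root: A#
Minor 3rd above A#: C#
Diminished 5th above A#: E
Chord = A# C# E


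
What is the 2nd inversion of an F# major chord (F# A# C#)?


Let's work it out.
Root position: F# A# C#
2nd inversion: move root and 3rd up an octave
Bass note: C#
Notes (bottom to top) = C# F# A#


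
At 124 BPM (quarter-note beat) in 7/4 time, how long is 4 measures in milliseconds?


Reasoning:
Quarter-note beat duration = 60000 / 124 ms
Beats per measure (7/4) = 7
One measure = 7 × 60000 / 124 = 420000 / 124 ms
4 measures = 4 × 420000 / 124 = 1680000 / 124
= 13548.4 ms


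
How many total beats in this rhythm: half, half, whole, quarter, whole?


Reasoning:
Beat values:
  half = 2 beats
  half = 2 beats
  whole = 4 beats
  quarter = 1 beat
  whole = 4 beats
Sum = 2 + 2 + 4 + 1 + 4
= 13 beats


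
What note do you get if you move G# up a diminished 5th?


Step by step:
diminished 5th: 5 letter names, 6 semitones
Letter: G + 4 → D
Pitch: G# + 6 semitones, spelled as a D → D
= D


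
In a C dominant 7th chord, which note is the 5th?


Dominant 7th chord = root + major 3rd + perfect 5th + minor 7th
Seventh chords stack in thirds, so the letter names are C-E-G-B
Root: C
Major 3rd above C: E
Perfect 5th above C: G
Minor 7th above C: Bb
The 5th = G


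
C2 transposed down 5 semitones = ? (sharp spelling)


Solution.
C2: chromatic position 0 in octave 2 → absolute = 2×12 + 0 = 24
Transpose down 5: 24 - 5 = 19
19 = 1×12 + 7 → G in octave 1
Result = G1


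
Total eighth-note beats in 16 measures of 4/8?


Time signature 4/8: the bottom number 8 means the eighth note gets one count
The top number 4 means 4 eighth-note beats per measure
Total = 4 × 16 measures
= 64 eighth-note beats


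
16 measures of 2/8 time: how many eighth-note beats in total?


Time signature 2/8: the bottom number 8 means the eighth note gets one count
The top number 2 means 2 eighth-note beats per measure
Total = 2 × 16 measures
= 32 eighth-note beats


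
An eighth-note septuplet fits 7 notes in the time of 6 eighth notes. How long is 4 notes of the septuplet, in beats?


Septuplet: 7 notes occupy the space of 6 eighth notes
Space = 6 × 1/2 = 3 beats
Each septuplet note = 3 / 7 = 3/7 beats
4 notes = 4 × 3/7 = 12/7
= 12/7 beats


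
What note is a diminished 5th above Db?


A 5th spans 5 letter names, so from D we land on A
A diminished 5th = 6 semitones above Db
Spell A at that pitch: Abb
= Abb


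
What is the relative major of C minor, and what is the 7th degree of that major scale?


Working:
The relative major shares the key signature and is a minor 3rd above the minor tonic
A minor 3rd above C is Eb
→ relative major of C minor is Eb major
Eb major scale: Eb F G Ab Bb C D
= Eb major; 7th degree = D


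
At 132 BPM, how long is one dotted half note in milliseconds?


Solution.
One quarter-note beat = 60000 / BPM = 60000 / 132 ms
Dotted half note = 3 × quarter note
Duration = 3 × 60000 / 132 = 180000 / 132
= 1363.6 ms


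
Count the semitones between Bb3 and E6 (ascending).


Absolute semitone position = octave×12 + chromatic position
Bb3: 3×12 + 10 = 46
E6: 6×12 + 4 = 76
Difference = 76 - 46 = 30
= 30 semitones


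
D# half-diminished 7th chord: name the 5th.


Half-diminished 7th chord = root + minor 3rd + diminished 5th + minor 7th
Seventh chords stack in thirds, so the letter names are D-F-A-C
Root: D#
Minor 3rd above D#: F#
Diminished 5th above D#: A
Minor 7th above D#: C#
The 5th = A


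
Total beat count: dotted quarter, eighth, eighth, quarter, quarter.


Let's work it out.
Beat values:
  dotted quarter = 1.5 beats
  eighth = 0.5 beats
  eighth = 0.5 beats
  quarter = 1 beat
  quarter = 1 beat
Sum = 1.5 + 0.5 + 0.5 + 1 + 1
= 4.5 beats


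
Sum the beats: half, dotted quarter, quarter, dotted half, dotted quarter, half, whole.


Beat values:
  half = 2 beats
  dotted quarter = 1.5 beats
  quarter = 1 beat
  dotted half = 3 beats
  dotted quarter = 1.5 beats
  half = 2 beats
  whole = 4 beats
Sum = 2 + 1.5 + 1 + 3 + 1.5 + 2 + 4
= 15 beats


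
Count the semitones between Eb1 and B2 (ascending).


Absolute semitone position = octave×12 + chromatic position
Eb1: 1×12 + 3 = 15
B2: 2×12 + 11 = 35
Difference = 35 - 15 = 20
= 20 semitones


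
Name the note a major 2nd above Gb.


Reasoning:
A 2nd spans 2 letter names, so from G we land on A
A major 2nd = 2 semitones above Gb
Spell A at that pitch: Ab
= Ab


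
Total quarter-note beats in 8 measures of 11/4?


Reasoning:
Time signature 11/4: the bottom number 4 means the quarter note gets one count
The top number 11 means 11 quarter-note beats per measure
Total = 11 × 8 measures
= 88 quarter-note beats


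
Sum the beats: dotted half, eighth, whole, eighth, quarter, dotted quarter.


Solution.
Beat values:
  dotted half = 3 beats
  eighth = 0.5 beats
  whole = 4 beats
  eighth = 0.5 beats
  quarter = 1 beat
  dotted quarter = 1.5 beats
Sum = 3 + 0.5 + 4 + 0.5 + 1 + 1.5
= 10.5 beats


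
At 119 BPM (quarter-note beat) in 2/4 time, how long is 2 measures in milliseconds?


Solution.
Quarter-note beat duration = 60000 / 119 ms
Beats per measure (2/4) = 2
One measure = 2 × 60000 / 119 = 120000 / 119 ms
2 measures = 2 × 120000 / 119 = 240000 / 119
= 2016.8 ms


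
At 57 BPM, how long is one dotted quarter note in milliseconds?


One quarter-note beat = 60000 / BPM = 60000 / 57 ms
Dotted quarter note = 3/2 × quarter note
Duration = 3/2 × 60000 / 57 = 90000 / 57
= 1578.9 ms


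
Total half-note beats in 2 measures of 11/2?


Reasoning:
Time signature 11/2: the bottom number 2 means the half note gets one count
The top number 11 means 11 half-note beats per measure
Total = 11 × 2 measures
= 22 half-note beats


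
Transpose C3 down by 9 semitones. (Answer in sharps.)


C3: chromatic position 0 in octave 3 → absolute = 3×12 + 0 = 36
Transpose down 9: 36 - 9 = 27
27 = 2×12 + 3 → D# in octave 2
Result = D#2


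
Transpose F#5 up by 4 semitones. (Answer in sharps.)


F#5: chromatic position 6 in octave 5 → absolute = 5×12 + 6 = 66
Transpose up 4: 66 + 4 = 70
70 = 5×12 + 10 → A# in octave 5
Result = A#5


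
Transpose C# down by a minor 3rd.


Let's work it out.
minor 3rd: 3 letter names, 3 semitones
Letter: C - 2 → A
Pitch: C# - 3 semitones, spelled as an A → A#
= A#


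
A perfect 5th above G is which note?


A 5th spans 5 letter names, so from G we land on D
A perfect 5th = 7 semitones above G
Spell D at that pitch: D
= D


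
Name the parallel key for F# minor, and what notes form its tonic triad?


Reasoning:
Parallel keys share the same tonic but differ in mode
F# minor → parallel is F# major
Tonic triad of F# major = F# A# C#
= F# major; triad = F# A# C#


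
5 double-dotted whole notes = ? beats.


Let's work it out.
Base whole note = 4 beats
Dot 1 adds half the previous value: +2
Dot 2 adds half the previous value: +1
One double-dotted whole = 4 + 2 + 1 = 7
5 of them = 5 × 7 = 35
= 35 beats


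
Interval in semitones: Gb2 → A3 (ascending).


Absolute semitone position = octave×12 + chromatic position
Gb2: 2×12 + 6 = 30
A3: 3×12 + 9 = 45
Difference = 45 - 30 = 15
= 15 semitones


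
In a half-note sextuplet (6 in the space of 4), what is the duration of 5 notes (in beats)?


Step by step:
Sextuplet: 6 notes occupy the space of 4 half notes
Space = 4 × 2 = 8 beats
Each sextuplet note = 8 / 6 = 4/3 beats
5 notes = 5 × 4/3 = 20/3
= 20/3 beats


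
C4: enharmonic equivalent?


Step by step:
Enharmonic notes sound the same pitch but are spelled with different letter names
C and Dbb name the same pitch class
= Dbb4


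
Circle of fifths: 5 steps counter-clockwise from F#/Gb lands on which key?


Each counter-clockwise step moves down a perfect 5th (= up a perfect 4th)
From F#/Gb: F#/Gb → B → E → A → D → G
= G


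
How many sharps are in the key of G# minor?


Sharp minor keys follow the circle of fifths: A(0), E(1), B(2), F#(3), C#(4), G#(5), D#(6), A#(7)
G# minor has 5 sharps
Order of sharps: F# C# G# D# A# E# B# → first 5: F#, C#, G#, D#, A#
= 5 sharps


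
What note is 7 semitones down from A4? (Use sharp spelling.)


A4: chromatic position 9 in octave 4 → absolute = 4×12 + 9 = 57
Transpose down 7: 57 - 7 = 50
50 = 4×12 + 2 → D in octave 4
Result = D4


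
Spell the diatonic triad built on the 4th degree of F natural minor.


Solution.
F natural minor scale: F G Ab Bb C Db Eb
Diatonic triad on degree 4 stacks scale notes 4, 6, 1: Bb Db F
Bb→Db = 3 semitones; Bb→F = 7 semitones → minor triad
= Bb Db F (minor)


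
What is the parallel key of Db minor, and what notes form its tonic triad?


Reasoning:
Parallel keys share the same tonic but differ in mode
Db minor → parallel is Db major
Tonic triad of Db major = Db F Ab
= Db major; triad = Db F Ab


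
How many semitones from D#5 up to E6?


Reasoning:
Absolute semitone position = octave×12 + chromatic position
D#5: 5×12 + 3 = 63
E6: 6×12 + 4 = 76
Difference = 76 - 63 = 13
= 13 semitones


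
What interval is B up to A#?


Working:
Letter names: B → A spans 7 letter names → a 7th
Semitones: B → A# = 11 half-steps
A 7th of 11 semitones is a major 7th
= major 7th


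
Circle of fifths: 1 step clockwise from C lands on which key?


Solution.
Each clockwise step on the circle of fifths moves up a perfect 5th
From C: C → G
= G


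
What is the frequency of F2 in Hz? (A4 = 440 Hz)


Solution.
f = 440 × 2^(n/12) where n = semitones from A4
F2: -28 semitones from A4
f = 440 × 2^(-28/12)
f = 87.31 Hz


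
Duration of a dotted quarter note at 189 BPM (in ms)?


Let's work it out.
One quarter-note beat = 60000 / BPM = 60000 / 189 ms
Dotted quarter note = 3/2 × quarter note
Duration = 3/2 × 60000 / 189 = 90000 / 189
= 476.2 ms


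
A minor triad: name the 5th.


Working:
Minor triad = root + minor 3rd (3 semitones) + perfect 5th (7 semitones)
A triad on A stacks thirds, so the chord tones use letter names A-C-E
Root: A
Minor 3rd above A: C
Perfect 5th above A: E
The 5th = E


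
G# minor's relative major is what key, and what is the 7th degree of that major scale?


Solution.
The relative major shares the key signature and is a minor 3rd above the minor tonic
A minor 3rd above G# is B
→ relative major of G# minor is B major
B major scale: B C# D# E F# G# A#
= B major; 7th degree = A#


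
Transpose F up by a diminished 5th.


diminished 5th: 5 letter names, 6 semitones
Letter: F + 4 → C
Pitch: F + 6 semitones, spelled as a C → Cb
= Cb


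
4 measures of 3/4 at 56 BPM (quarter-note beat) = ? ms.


Step by step:
Quarter-note beat duration = 60000 / 56 ms
Beats per measure (3/4) = 3
One measure = 3 × 60000 / 56 = 180000 / 56 ms
4 measures = 4 × 180000 / 56 = 720000 / 56
= 12857.1 ms


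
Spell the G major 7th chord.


Let's work it out.
Major 7th chord = root + major 3rd + perfect 5th + major 7th
Seventh chords stack in thirds, so the letter names are G-B-D-F
Root: G
Major 3rd above G: B
Perfect 5th above G: D
Major 7th above G: F#
Chord = G B D F#


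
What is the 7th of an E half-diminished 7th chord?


Working:
Half-diminished 7th chord = root + minor 3rd + diminished 5th + minor 7th
Seventh chords stack in thirds, so the letter names are E-G-B-D
Root: E
Minor 3rd above E: G
Diminished 5th above E: Bb
Minor 7th above E: D
The 7th = D


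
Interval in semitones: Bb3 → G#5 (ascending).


Step by step:
Absolute semitone position = octave×12 + chromatic position
Bb3: 3×12 + 10 = 46
G#5: 5×12 + 8 = 68
Difference = 68 - 46 = 22
= 22 semitones


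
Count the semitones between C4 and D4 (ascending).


Reasoning:
Absolute semitone position = octave×12 + chromatic position
C4: 4×12 + 0 = 48
D4: 4×12 + 2 = 50
Difference = 50 - 48 = 2
= 2 semitones


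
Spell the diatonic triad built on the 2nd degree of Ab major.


Ab major scale: Ab Bb C Db Eb F G
Diatonic triad on degree 2 stacks scale notes 2, 4, 6: Bb Db F
Bb→Db = 3 semitones; Bb→F = 7 semitones → minor triad
= Bb Db F (minor)


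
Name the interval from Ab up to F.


Step by step:
Letter names: A → F spans 6 letter names → a 6th
Semitones: Ab → F = 9 half-steps
A 6th of 9 semitones is a major 6th
= major 6th


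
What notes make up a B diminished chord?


Solution.
Diminished triad = root + minor 3rd (3 semitones) + diminished 5th (6 semitones)
A triad on B stacks thirds, so the chord tones use letter names B-D-F
Root: B
Minor 3rd above B: D
Diminished 5th above B: F
Chord = B D F


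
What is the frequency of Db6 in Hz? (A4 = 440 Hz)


Step by step:
f = 440 × 2^(n/12) where n = semitones from A4
Db6: 16 semitones from A4
f = 440 × 2^(16/12)
f = 1108.73 Hz


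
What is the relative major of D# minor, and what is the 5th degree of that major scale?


Step by step:
The relative major shares the key signature and is a minor 3rd above the minor tonic
A minor 3rd above D# is F#
→ relative major of D# minor is F# major
F# major scale: F# G# A# B C# D# E#
= F# major; 5th degree = C#


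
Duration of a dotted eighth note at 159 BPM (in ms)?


Working:
One quarter-note beat = 60000 / BPM = 60000 / 159 ms
Dotted eighth note = 3/4 × quarter note
Duration = 3/4 × 60000 / 159 = 45000 / 159
= 283.0 ms


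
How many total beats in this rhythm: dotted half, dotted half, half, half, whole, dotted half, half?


Solution.
Beat values:
  dotted half = 3 beats
  dotted half = 3 beats
  half = 2 beats
  half = 2 beats
  whole = 4 beats
  dotted half = 3 beats
  half = 2 beats
Sum = 3 + 3 + 2 + 2 + 4 + 3 + 2
= 19 beats


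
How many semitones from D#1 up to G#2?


Absolute semitone position = octave×12 + chromatic position
D#1: 1×12 + 3 = 15
G#2: 2×12 + 8 = 32
Difference = 32 - 15 = 17
= 17 semitones


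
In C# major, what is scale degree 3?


Let's work it out.
Major scale pattern: W-W-H-W-W-W-H (2-2-1-2-2-2-1 semitones)
Starting from C#:
  C# + 2 semitones → D#
  D# + 2 semitones → E#
  E# + 1 semitone → F#
  F# + 2 semitones → G#
  G# + 2 semitones → A#
  A# + 2 semitones → B#
  B# + 1 semitone → C#
Scale: C# D# E# F# G# A# B#
Degree 3 = E#


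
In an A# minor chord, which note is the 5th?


Let's work it out.
Minor triad = root + minor 3rd (3 semitones) + perfect 5th (7 semitones)
A triad on A# stacks thirds, so the chord tones use letter names A-C-E
Root: A#
Minor 3rd above A#: C#
Perfect 5th above A#: E#
The 5th = E#


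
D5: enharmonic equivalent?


Enharmonic notes sound the same pitch but are spelled with different letter names
D and Ebb name the same pitch class
= Ebb5


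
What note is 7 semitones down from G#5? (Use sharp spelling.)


Reasoning:
G#5: chromatic position 8 in octave 5 → absolute = 5×12 + 8 = 68
Transpose down 7: 68 - 7 = 61
61 = 5×12 + 1 → C# in octave 5
Result = C#5


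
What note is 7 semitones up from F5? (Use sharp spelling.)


F5: chromatic position 5 in octave 5 → absolute = 5×12 + 5 = 65
Transpose up 7: 65 + 7 = 72
72 = 6×12 + 0 → C in octave 6
Result = C6


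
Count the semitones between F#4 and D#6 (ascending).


Solution.
Absolute semitone position = octave×12 + chromatic position
F#4: 4×12 + 6 = 54
D#6: 6×12 + 3 = 75
Difference = 75 - 54 = 21
= 21 semitones


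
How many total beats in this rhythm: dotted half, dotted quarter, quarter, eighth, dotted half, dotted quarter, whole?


Working:
Beat values:
  dotted half = 3 beats
  dotted quarter = 1.5 beats
  quarter = 1 beat
  eighth = 0.5 beats
  dotted half = 3 beats
  dotted quarter = 1.5 beats
  whole = 4 beats
Sum = 3 + 1.5 + 1 + 0.5 + 3 + 1.5 + 4
= 14.5 beats


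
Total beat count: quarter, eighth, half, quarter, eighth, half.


Beat values:
  quarter = 1 beat
  eighth = 0.5 beats
  half = 2 beats
  quarter = 1 beat
  eighth = 0.5 beats
  half = 2 beats
Sum = 1 + 0.5 + 2 + 1 + 0.5 + 2
= 7 beats


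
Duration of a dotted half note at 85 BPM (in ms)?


Reasoning:
One quarter-note beat = 60000 / BPM = 60000 / 85 ms
Dotted half note = 3 × quarter note
Duration = 3 × 60000 / 85 = 180000 / 85
= 2117.6 ms


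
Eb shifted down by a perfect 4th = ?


perfect 4th: 4 letter names, 5 semitones
Letter: E - 3 → B
Pitch: Eb - 5 semitones, spelled as a B → Bb
= Bb


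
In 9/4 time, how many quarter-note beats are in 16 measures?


Let's work it out.
Time signature 9/4: the bottom number 4 means the quarter note gets one count
The top number 9 means 9 quarter-note beats per measure
Total = 9 × 16 measures
= 144 quarter-note beats


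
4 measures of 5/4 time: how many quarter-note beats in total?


Time signature 5/4: the bottom number 4 means the quarter note gets one count
The top number 5 means 5 quarter-note beats per measure
Total = 5 × 4 measures
= 20 quarter-note beats


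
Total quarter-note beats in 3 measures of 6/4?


Working:
Time signature 6/4: the bottom number 4 means the quarter note gets one count
The top number 6 means 6 quarter-note beats per measure
Total = 6 × 3 measures
= 18 quarter-note beats


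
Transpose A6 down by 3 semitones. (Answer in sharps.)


Solution.
A6: chromatic position 9 in octave 6 → absolute = 6×12 + 9 = 81
Transpose down 3: 81 - 3 = 78
78 = 6×12 + 6 → F# in octave 6
Result = F#6


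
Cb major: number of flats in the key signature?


Solution.
Flat major keys: C(0), F(1), Bb(2), Eb(3), Ab(4), Db(5), Gb(6), Cb(7)
Cb major has 7 flats
Order of flats: Bb Eb Ab Db Gb Cb Fb → first 7: Bb, Eb, Ab, Db, Gb, Cb, Fb
= 7 flats


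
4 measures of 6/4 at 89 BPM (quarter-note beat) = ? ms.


Quarter-note beat duration = 60000 / 89 ms
Beats per measure (6/4) = 6
One measure = 6 × 60000 / 89 = 360000 / 89 ms
4 measures = 4 × 360000 / 89 = 1440000 / 89
= 16179.8 ms


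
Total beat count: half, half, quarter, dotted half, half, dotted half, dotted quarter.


Beat values:
  half = 2 beats
  half = 2 beats
  quarter = 1 beat
  dotted half = 3 beats
  half = 2 beats
  dotted half = 3 beats
  dotted quarter = 1.5 beats
Sum = 2 + 2 + 1 + 3 + 2 + 3 + 1.5
= 14.5 beats


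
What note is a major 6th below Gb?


Let's work it out.
A 6th spans 6 letter names, so from G we land on B
A major 6th = 9 semitones below Gb
Spell B at that pitch: Bbb
= Bbb


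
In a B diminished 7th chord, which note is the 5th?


Diminished 7th chord = root + minor 3rd + diminished 5th + diminished 7th
Seventh chords stack in thirds, so the letter names are B-D-F-A
Root: B
Minor 3rd above B: D
Diminished 5th above B: F
Diminished 7th above B: Ab
The 5th = F


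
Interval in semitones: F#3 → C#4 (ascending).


Solution.
Absolute semitone position = octave×12 + chromatic position
F#3: 3×12 + 6 = 42
C#4: 4×12 + 1 = 49
Difference = 49 - 42 = 7
= 7 semitones


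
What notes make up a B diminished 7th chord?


Reasoning:
Diminished 7th chord = root + minor 3rd + diminished 5th + diminished 7th
Seventh chords stack in thirds, so the letter names are B-D-F-A
Root: B
Minor 3rd above B: D
Diminished 5th above B: F
Diminished 7th above B: Ab
Chord = B D F Ab


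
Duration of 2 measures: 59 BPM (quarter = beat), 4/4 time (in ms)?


Quarter-note beat duration = 60000 / 59 ms
Beats per measure (4/4) = 4
One measure = 4 × 60000 / 59 = 240000 / 59 ms
2 measures = 2 × 240000 / 59 = 480000 / 59
= 8135.6 ms


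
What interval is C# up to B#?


Working:
Letter names: C → B spans 7 letter names → a 7th
Semitones: C# → B# = 11 half-steps
A 7th of 11 semitones is a major 7th
= major 7th


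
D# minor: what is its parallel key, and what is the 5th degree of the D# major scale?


Reasoning:
Parallel keys share the same tonic but differ in mode
D# minor → parallel is D# major
D# major scale: D# E# F## G# A# B# C##
= D# major; 5th degree = A#


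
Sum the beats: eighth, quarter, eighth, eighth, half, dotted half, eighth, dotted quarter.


Beat values:
  eighth = 0.5 beats
  quarter = 1 beat
  eighth = 0.5 beats
  eighth = 0.5 beats
  half = 2 beats
  dotted half = 3 beats
  eighth = 0.5 beats
  dotted quarter = 1.5 beats
Sum = 0.5 + 1 + 0.5 + 0.5 + 2 + 3 + 0.5 + 1.5
= 9.5 beats


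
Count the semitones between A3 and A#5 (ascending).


Let's work it out.
Absolute semitone position = octave×12 + chromatic position
A3: 3×12 + 9 = 45
A#5: 5×12 + 10 = 70
Difference = 70 - 45 = 25
= 25 semitones


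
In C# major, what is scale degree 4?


Let's work it out.
Major scale pattern: W-W-H-W-W-W-H (2-2-1-2-2-2-1 semitones)
Starting from C#:
  C# + 2 semitones → D#
  D# + 2 semitones → E#
  E# + 1 semitone → F#
  F# + 2 semitones → G#
  G# + 2 semitones → A#
  A# + 2 semitones → B#
  B# + 1 semitone → C#
Scale: C# D# E# F# G# A# B#
Degree 4 = F#


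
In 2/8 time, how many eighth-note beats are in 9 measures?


Let's work it out.
Time signature 2/8: the bottom number 8 means the eighth note gets one count
The top number 2 means 2 eighth-note beats per measure
Total = 2 × 9 measures
= 18 eighth-note beats


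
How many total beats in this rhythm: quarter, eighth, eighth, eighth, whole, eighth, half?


Beat values:
  quarter = 1 beat
  eighth = 0.5 beats
  eighth = 0.5 beats
  eighth = 0.5 beats
  whole = 4 beats
  eighth = 0.5 beats
  half = 2 beats
Sum = 1 + 0.5 + 0.5 + 0.5 + 4 + 0.5 + 2
= 9 beats


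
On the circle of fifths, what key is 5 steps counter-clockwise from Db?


Reasoning:
Each counter-clockwise step moves down a perfect 5th (= up a perfect 4th)
From Db: Db → F#/Gb → B → E → A → D
= D


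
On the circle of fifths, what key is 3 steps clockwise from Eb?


Working:
Each clockwise step on the circle of fifths moves up a perfect 5th
From Eb: Eb → Bb → F → C
= C


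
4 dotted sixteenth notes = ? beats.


Let's work it out.
Base sixteenth note = 1/4 beats
Dot 1 adds half the previous value: +1/8
One dotted sixteenth = 1/4 + 1/8 = 3/8
4 of them = 4 × 3/8 = 3/2
= 3/2 beats


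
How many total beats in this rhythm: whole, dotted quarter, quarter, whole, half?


Beat values:
  whole = 4 beats
  dotted quarter = 1.5 beats
  quarter = 1 beat
  whole = 4 beats
  half = 2 beats
Sum = 4 + 1.5 + 1 + 4 + 2
= 12.5 beats


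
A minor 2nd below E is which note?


A 2nd spans 2 letter names, so from E we land on D
A minor 2nd = 1 semitone below E
Spell D at that pitch: D#
= D#


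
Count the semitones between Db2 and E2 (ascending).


Solution.
Absolute semitone position = octave×12 + chromatic position
Db2: 2×12 + 1 = 25
E2: 2×12 + 4 = 28
Difference = 28 - 25 = 3
= 3 semitones


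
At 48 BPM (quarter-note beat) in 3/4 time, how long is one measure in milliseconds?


Quarter-note beat duration = 60000 / 48 ms
Beats per measure (3/4) = 3
One measure = 3 × 60000 / 48 = 180000 / 48 ms
= 3750.0 ms


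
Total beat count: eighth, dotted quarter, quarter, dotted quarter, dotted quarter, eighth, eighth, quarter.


Solution.
Beat values:
  eighth = 0.5 beats
  dotted quarter = 1.5 beats
  quarter = 1 beat
  dotted quarter = 1.5 beats
  dotted quarter = 1.5 beats
  eighth = 0.5 beats
  eighth = 0.5 beats
  quarter = 1 beat
Sum = 0.5 + 1.5 + 1 + 1.5 + 1.5 + 0.5 + 0.5 + 1
= 8 beats


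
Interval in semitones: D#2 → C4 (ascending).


Absolute semitone position = octave×12 + chromatic position
D#2: 2×12 + 3 = 27
C4: 4×12 + 0 = 48
Difference = 48 - 27 = 21
= 21 semitones


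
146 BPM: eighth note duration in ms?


Solution.
One quarter-note beat = 60000 / BPM = 60000 / 146 ms
Eighth note = 1/2 × quarter note
Duration = 1/2 × 60000 / 146 = 30000 / 146
= 205.5 ms


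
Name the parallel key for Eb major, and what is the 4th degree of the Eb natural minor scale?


Reasoning:
Parallel keys share the same tonic but differ in mode
Eb major → parallel is Eb minor
Eb natural minor scale: Eb F Gb Ab Bb Cb Db
= Eb minor; 4th degree = Ab


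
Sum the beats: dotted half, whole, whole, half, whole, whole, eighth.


Beat values:
  dotted half = 3 beats
  whole = 4 beats
  whole = 4 beats
  half = 2 beats
  whole = 4 beats
  whole = 4 beats
  eighth = 0.5 beats
Sum = 3 + 4 + 4 + 2 + 4 + 4 + 0.5
= 21.5 beats


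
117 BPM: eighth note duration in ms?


One quarter-note beat = 60000 / BPM = 60000 / 117 ms
Eighth note = 1/2 × quarter note
Duration = 1/2 × 60000 / 117 = 30000 / 117
= 256.4 ms


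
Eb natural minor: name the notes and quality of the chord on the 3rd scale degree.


Eb natural minor scale: Eb F Gb Ab Bb Cb Db
Diatonic triad on degree 3 stacks scale notes 3, 5, 7: Gb Bb Db
Gb→Bb = 4 semitones; Gb→Db = 7 semitones → major triad
= Gb Bb Db (major)


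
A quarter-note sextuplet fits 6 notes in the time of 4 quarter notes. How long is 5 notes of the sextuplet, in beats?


Working:
Sextuplet: 6 notes occupy the space of 4 quarter notes
Space = 4 × 1 = 4 beats
Each sextuplet note = 4 / 6 = 2/3 beats
5 notes = 5 × 2/3 = 10/3
= 10/3 beats


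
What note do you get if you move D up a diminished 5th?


diminished 5th: 5 letter names, 6 semitones
Letter: D + 4 → A
Pitch: D + 6 semitones, spelled as an A → Ab
= Ab


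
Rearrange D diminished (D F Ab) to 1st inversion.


Root position: D F Ab
1st inversion: move root up an octave
Bass note: F
Notes (bottom to top) = F Ab D


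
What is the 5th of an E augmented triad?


Solution.
Augmented triad = root + major 3rd (4 semitones) + augmented 5th (8 semitones)
A triad on E stacks thirds, so the chord tones use letter names E-G-B
Root: E
Major 3rd above E: G#
Augmented 5th above E: B#
The 5th = B#


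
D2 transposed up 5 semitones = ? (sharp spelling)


Step by step:
D2: chromatic position 2 in octave 2 → absolute = 2×12 + 2 = 26
Transpose up 5: 26 + 5 = 31
31 = 2×12 + 7 → G in octave 2
Result = G2


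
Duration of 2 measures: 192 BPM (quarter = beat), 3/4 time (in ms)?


Quarter-note beat duration = 60000 / 192 ms
Beats per measure (3/4) = 3
One measure = 3 × 60000 / 192 = 180000 / 192 ms
2 measures = 2 × 180000 / 192 = 360000 / 192
= 1875.0 ms


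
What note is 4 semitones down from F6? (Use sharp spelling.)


Reasoning:
F6: chromatic position 5 in octave 6 → absolute = 6×12 + 5 = 77
Transpose down 4: 77 - 4 = 73
73 = 6×12 + 1 → C# in octave 6
Result = C#6


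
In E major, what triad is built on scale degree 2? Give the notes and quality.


Solution.
E major scale: E F# G# A B C# D#
Diatonic triad on degree 2 stacks scale notes 2, 4, 6: F# A C#
F#→A = 3 semitones; F#→C# = 7 semitones → minor triad
= F# A C# (minor)


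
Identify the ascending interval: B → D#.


Letter names: B → D spans 3 letter names → a 3rd
Semitones: B → D# = 4 half-steps
A 3rd of 4 semitones is a major 3rd
= major 3rd


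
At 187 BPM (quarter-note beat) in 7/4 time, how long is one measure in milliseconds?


Reasoning:
Quarter-note beat duration = 60000 / 187 ms
Beats per measure (7/4) = 7
One measure = 7 × 60000 / 187 = 420000 / 187 ms
= 2246.0 ms


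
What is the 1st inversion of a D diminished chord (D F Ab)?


Root position: D F Ab
1st inversion: move root up an octave
Bass note: F
Notes (bottom to top) = F Ab D


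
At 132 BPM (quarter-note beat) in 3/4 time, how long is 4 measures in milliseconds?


Quarter-note beat duration = 60000 / 132 ms
Beats per measure (3/4) = 3
One measure = 3 × 60000 / 132 = 180000 / 132 ms
4 measures = 4 × 180000 / 132 = 720000 / 132
= 5454.5 ms


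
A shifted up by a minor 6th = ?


minor 6th: 6 letter names, 8 semitones
Letter: A + 5 → F
Pitch: A + 8 semitones, spelled as an F → F
= F


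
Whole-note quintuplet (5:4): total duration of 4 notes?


Working:
Quintuplet: 5 notes occupy the space of 4 whole notes
Space = 4 × 4 = 16 beats
Each quintuplet note = 16 / 5 = 16/5 beats
4 notes = 4 × 16/5 = 64/5
= 64/5 beats


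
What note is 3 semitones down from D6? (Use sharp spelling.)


Step by step:
D6: chromatic position 2 in octave 6 → absolute = 6×12 + 2 = 74
Transpose down 3: 74 - 3 = 71
71 = 5×12 + 11 → B in octave 5
Result = B5


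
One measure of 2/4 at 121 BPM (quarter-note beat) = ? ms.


Step by step:
Quarter-note beat duration = 60000 / 121 ms
Beats per measure (2/4) = 2
One measure = 2 × 60000 / 121 = 120000 / 121 ms
= 991.7 ms


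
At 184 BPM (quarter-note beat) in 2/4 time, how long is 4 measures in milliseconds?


Working:
Quarter-note beat duration = 60000 / 184 ms
Beats per measure (2/4) = 2
One measure = 2 × 60000 / 184 = 120000 / 184 ms
4 measures = 4 × 120000 / 184 = 480000 / 184
= 2608.7 ms


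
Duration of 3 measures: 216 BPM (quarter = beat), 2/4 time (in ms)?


Step by step:
Quarter-note beat duration = 60000 / 216 ms
Beats per measure (2/4) = 2
One measure = 2 × 60000 / 216 = 120000 / 216 ms
3 measures = 3 × 120000 / 216 = 360000 / 216
= 1666.7 ms


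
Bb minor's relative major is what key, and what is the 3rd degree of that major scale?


Solution.
The relative major shares the key signature and is a minor 3rd above the minor tonic
A minor 3rd above Bb is Db
→ relative major of Bb minor is Db major
Db major scale: Db Eb F Gb Ab Bb C
= Db major; 3rd degree = F


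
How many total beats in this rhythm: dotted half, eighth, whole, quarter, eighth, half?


Let's work it out.
Beat values:
  dotted half = 3 beats
  eighth = 0.5 beats
  whole = 4 beats
  quarter = 1 beat
  eighth = 0.5 beats
  half = 2 beats
Sum = 3 + 0.5 + 4 + 1 + 0.5 + 2
= 11 beats


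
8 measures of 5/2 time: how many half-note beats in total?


Solution.
Time signature 5/2: the bottom number 2 means the half note gets one count
The top number 5 means 5 half-note beats per measure
Total = 5 × 8 measures
= 40 half-note beats


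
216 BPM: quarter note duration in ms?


Reasoning:
One quarter-note beat = 60000 / BPM = 60000 / 216 ms
Duration = 60000 / 216
= 277.8 ms


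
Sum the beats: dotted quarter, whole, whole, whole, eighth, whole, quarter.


Working:
Beat values:
  dotted quarter = 1.5 beats
  whole = 4 beats
  whole = 4 beats
  whole = 4 beats
  eighth = 0.5 beats
  whole = 4 beats
  quarter = 1 beat
Sum = 1.5 + 4 + 4 + 4 + 0.5 + 4 + 1
= 19 beats


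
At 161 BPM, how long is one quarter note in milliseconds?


Solution.
One quarter-note beat = 60000 / BPM = 60000 / 161 ms
Duration = 60000 / 161
= 372.7 ms


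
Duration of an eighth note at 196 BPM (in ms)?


One quarter-note beat = 60000 / BPM = 60000 / 196 ms
Eighth note = 1/2 × quarter note
Duration = 1/2 × 60000 / 196 = 30000 / 196
= 153.1 ms


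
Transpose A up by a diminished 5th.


Solution.
diminished 5th: 5 letter names, 6 semitones
Letter: A + 4 → E
Pitch: A + 6 semitones, spelled as an E → Eb
= Eb


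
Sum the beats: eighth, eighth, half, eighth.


Solution.
Beat values:
  eighth = 0.5 beats
  eighth = 0.5 beats
  half = 2 beats
  eighth = 0.5 beats
Sum = 0.5 + 0.5 + 2 + 0.5
= 3.5 beats


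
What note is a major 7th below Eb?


Working:
A 7th spans 7 letter names, so from E we land on F
A major 7th = 11 semitones below Eb
Spell F at that pitch: Fb
= Fb


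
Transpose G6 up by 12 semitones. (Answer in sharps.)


G6: chromatic position 7 in octave 6 → absolute = 6×12 + 7 = 79
Transpose up 12: 79 + 12 = 91
91 = 7×12 + 7 → G in octave 7
Result = G7


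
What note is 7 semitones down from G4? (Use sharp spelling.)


Reasoning:
G4: chromatic position 7 in octave 4 → absolute = 4×12 + 7 = 55
Transpose down 7: 55 - 7 = 48
48 = 4×12 + 0 → C in octave 4
Result = C4


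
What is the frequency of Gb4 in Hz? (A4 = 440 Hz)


Solution.
f = 440 × 2^(n/12) where n = semitones from A4
Gb4: -3 semitones from A4
f = 440 × 2^(-3/12)
f = 369.99 Hz


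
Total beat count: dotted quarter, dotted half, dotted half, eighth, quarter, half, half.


Let's work it out.
Beat values:
  dotted quarter = 1.5 beats
  dotted half = 3 beats
  dotted half = 3 beats
  eighth = 0.5 beats
  quarter = 1 beat
  half = 2 beats
  half = 2 beats
Sum = 1.5 + 3 + 3 + 0.5 + 1 + 2 + 2
= 13 beats


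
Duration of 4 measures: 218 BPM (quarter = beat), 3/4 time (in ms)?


Quarter-note beat duration = 60000 / 218 ms
Beats per measure (3/4) = 3
One measure = 3 × 60000 / 218 = 180000 / 218 ms
4 measures = 4 × 180000 / 218 = 720000 / 218
= 3302.8 ms


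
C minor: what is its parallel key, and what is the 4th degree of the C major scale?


Parallel keys share the same tonic but differ in mode
C minor → parallel is C major
C major scale: C D E F G A B
= C major; 4th degree = F


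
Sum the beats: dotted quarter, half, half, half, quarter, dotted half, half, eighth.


Working:
Beat values:
  dotted quarter = 1.5 beats
  half = 2 beats
  half = 2 beats
  half = 2 beats
  quarter = 1 beat
  dotted half = 3 beats
  half = 2 beats
  eighth = 0.5 beats
Sum = 1.5 + 2 + 2 + 2 + 1 + 3 + 2 + 0.5
= 14 beats


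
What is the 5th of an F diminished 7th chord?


Reasoning:
Diminished 7th chord = root + minor 3rd + diminished 5th + diminished 7th
Seventh chords stack in thirds, so the letter names are F-A-C-E
Root: F
Minor 3rd above F: Ab
Diminished 5th above F: Cb
Diminished 7th above F: Ebb
The 5th = Cb


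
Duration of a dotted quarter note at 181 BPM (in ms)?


Solution.
One quarter-note beat = 60000 / BPM = 60000 / 181 ms
Dotted quarter note = 3/2 × quarter note
Duration = 3/2 × 60000 / 181 = 90000 / 181
= 497.2 ms


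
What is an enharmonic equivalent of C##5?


Reasoning:
Enharmonic notes sound the same pitch but are spelled with different letter names
C## and D name the same pitch class
= D5


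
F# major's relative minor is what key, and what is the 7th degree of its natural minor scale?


The relative minor shares the major's key signature and starts on its 6th degree
6th degree = a major 6th above the tonic; a major 6th above F# is D#
→ relative minor of F# major is D# minor
D# natural minor scale: D# E# F# G# A# B C#
= D# minor; 7th degree = C#


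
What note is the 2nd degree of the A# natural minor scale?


Natural minor scale pattern: W-H-W-W-H-W-W (2-1-2-2-1-2-2 semitones)
Starting from A#:
  A# + 2 semitones → B#
  B# + 1 semitone → C#
  C# + 2 semitones → D#
  D# + 2 semitones → E#
  E# + 1 semitone → F#
  F# + 2 semitones → G#
  G# + 2 semitones → A#
Scale: A# B# C# D# E# F# G#
Degree 2 = B#


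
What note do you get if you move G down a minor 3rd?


Working:
minor 3rd: 3 letter names, 3 semitones
Letter: G - 2 → E
Pitch: G - 3 semitones, spelled as an E → E
= E


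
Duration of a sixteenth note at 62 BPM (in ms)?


Step by step:
One quarter-note beat = 60000 / BPM = 60000 / 62 ms
Sixteenth note = 1/4 × quarter note
Duration = 1/4 × 60000 / 62 = 15000 / 62
= 241.9 ms


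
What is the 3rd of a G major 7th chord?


Major 7th chord = root + major 3rd + perfect 5th + major 7th
Seventh chords stack in thirds, so the letter names are G-B-D-F
Root: G
Major 3rd above G: B
Perfect 5th above G: D
Major 7th above G: F#
The 3rd = B


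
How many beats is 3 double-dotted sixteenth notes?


Solution.
Base sixteenth note = 1/4 beats
Dot 1 adds half the previous value: +1/8
Dot 2 adds half the previous value: +1/16
One double-dotted sixteenth = 1/4 + 1/8 + 1/16 = 7/16
3 of them = 3 × 7/16 = 21/16
= 21/16 beats


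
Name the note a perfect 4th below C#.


Solution.
A 4th spans 4 letter names, so from C we land on G
A perfect 4th = 5 semitones below C#
Spell G at that pitch: G#
= G#


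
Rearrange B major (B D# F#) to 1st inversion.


Reasoning:
Root position: B D# F#
1st inversion: move root up an octave
Bass note: D#
Notes (bottom to top) = D# F# B


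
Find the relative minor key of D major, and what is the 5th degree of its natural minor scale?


Solution.
The relative minor shares the major's key signature and starts on its 6th degree
6th degree = a major 6th above the tonic; a major 6th above D is B
→ relative minor of D major is B minor
B natural minor scale: B C# D E F# G A
= B minor; 5th degree = F#


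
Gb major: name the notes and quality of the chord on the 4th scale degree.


Step by step:
Gb major scale: Gb Ab Bb Cb Db Eb F
Diatonic triad on degree 4 stacks scale notes 4, 6, 1: Cb Eb Gb
Cb→Eb = 4 semitones; Cb→Gb = 7 semitones → major triad
= Cb Eb Gb (major)


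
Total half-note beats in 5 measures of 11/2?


Step by step:
Time signature 11/2: the bottom number 2 means the half note gets one count
The top number 11 means 11 half-note beats per measure
Total = 11 × 5 measures
= 55 half-note beats


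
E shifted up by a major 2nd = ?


major 2nd: 2 letter names, 2 semitones
Letter: E + 1 → F
Pitch: E + 2 semitones, spelled as an F → F#
= F#


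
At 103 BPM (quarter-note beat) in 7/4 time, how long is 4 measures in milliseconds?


Quarter-note beat duration = 60000 / 103 ms
Beats per measure (7/4) = 7
One measure = 7 × 60000 / 103 = 420000 / 103 ms
4 measures = 4 × 420000 / 103 = 1680000 / 103
= 16310.7 ms


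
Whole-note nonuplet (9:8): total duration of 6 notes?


Step by step:
Nonuplet: 9 notes occupy the space of 8 whole notes
Space = 8 × 4 = 32 beats
Each nonuplet note = 32 / 9 = 32/9 beats
6 notes = 6 × 32/9 = 64/3
= 64/3 beats


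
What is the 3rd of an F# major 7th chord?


Let's work it out.
Major 7th chord = root + major 3rd + perfect 5th + major 7th
Seventh chords stack in thirds, so the letter names are F-A-C-E
Root: F#
Major 3rd above F#: A#
Perfect 5th above F#: C#
Major 7th above F#: E#
The 3rd = A#


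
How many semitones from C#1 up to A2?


Absolute semitone position = octave×12 + chromatic position
C#1: 1×12 + 1 = 13
A2: 2×12 + 9 = 33
Difference = 33 - 13 = 20
= 20 semitones


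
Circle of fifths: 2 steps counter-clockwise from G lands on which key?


Each counter-clockwise step moves down a perfect 5th (= up a perfect 4th)
From G: G → C → F
= F


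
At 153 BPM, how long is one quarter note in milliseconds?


Working:
One quarter-note beat = 60000 / BPM = 60000 / 153 ms
Duration = 60000 / 153
= 392.2 ms


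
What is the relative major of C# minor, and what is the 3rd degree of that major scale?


Solution.
The relative major shares the key signature and is a minor 3rd above the minor tonic
A minor 3rd above C# is E
→ relative major of C# minor is E major
E major scale: E F# G# A B C# D#
= E major; 3rd degree = G#


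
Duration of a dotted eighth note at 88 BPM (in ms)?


One quarter-note beat = 60000 / BPM = 60000 / 88 ms
Dotted eighth note = 3/4 × quarter note
Duration = 3/4 × 60000 / 88 = 45000 / 88
= 511.4 ms


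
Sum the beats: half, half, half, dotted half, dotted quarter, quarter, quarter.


Solution.
Beat values:
  half = 2 beats
  half = 2 beats
  half = 2 beats
  dotted half = 3 beats
  dotted quarter = 1.5 beats
  quarter = 1 beat
  quarter = 1 beat
Sum = 2 + 2 + 2 + 3 + 1.5 + 1 + 1
= 12.5 beats
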